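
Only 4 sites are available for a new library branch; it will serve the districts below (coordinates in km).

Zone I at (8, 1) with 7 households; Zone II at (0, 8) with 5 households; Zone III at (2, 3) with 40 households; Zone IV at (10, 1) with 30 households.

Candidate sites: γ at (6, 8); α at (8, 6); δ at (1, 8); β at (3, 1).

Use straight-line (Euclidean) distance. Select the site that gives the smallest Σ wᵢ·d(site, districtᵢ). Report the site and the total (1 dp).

Total weighted distance at each candidate:
  γ (6, 8): total = 579.0
  α (8, 6): total = 506.1
  δ (1, 8): total = 620.3
  β (3, 1): total = 372.5
Minimum is at β with total 372.5 km.

β, total 372.5 km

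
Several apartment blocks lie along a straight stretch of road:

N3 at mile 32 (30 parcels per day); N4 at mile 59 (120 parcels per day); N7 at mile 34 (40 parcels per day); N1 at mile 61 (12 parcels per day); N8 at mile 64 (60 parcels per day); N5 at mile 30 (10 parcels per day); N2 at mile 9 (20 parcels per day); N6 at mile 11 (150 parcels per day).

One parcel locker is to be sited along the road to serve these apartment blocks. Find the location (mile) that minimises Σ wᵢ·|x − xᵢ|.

x = 34

For a sum of weighted absolute distances on a line, the optimum is the weighted median (not the mean). Total weight W = 442; half-weight = 221.
Sort by position and accumulate weight:
  mile 9 (N2, w=20) → cum 20
  mile 11 (N6, w=150) → cum 170
  mile 30 (N5, w=10) → cum 180
  mile 32 (N3, w=30) → cum 210
  mile 34 (N7, w=40) → cum 250  ≥ 221 → median here
  mile 59 (N4, w=120) → cum 370
  mile 61 (N1, w=12) → cum 382
  mile 64 (N8, w=60) → cum 442
Optimal location: mile 34.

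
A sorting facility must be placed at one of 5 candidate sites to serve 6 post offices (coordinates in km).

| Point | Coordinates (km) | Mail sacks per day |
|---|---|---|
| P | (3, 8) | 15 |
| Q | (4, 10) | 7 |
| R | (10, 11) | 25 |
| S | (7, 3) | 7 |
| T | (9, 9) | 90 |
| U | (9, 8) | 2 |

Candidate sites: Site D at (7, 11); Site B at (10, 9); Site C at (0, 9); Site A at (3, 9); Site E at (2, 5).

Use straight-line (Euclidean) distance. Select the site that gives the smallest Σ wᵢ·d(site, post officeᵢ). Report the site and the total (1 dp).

Total weighted distance at each candidate:
  Site D (7, 11): total = 489.9
  Site B (10, 9): total = 338.4
  Site C (0, 9): total = 1223.9
  Site A (3, 9): total = 809.5
  Site E (2, 5): total = 1113.7
Minimum is at Site B with total 338.4 km.

Site B, total 338.4 km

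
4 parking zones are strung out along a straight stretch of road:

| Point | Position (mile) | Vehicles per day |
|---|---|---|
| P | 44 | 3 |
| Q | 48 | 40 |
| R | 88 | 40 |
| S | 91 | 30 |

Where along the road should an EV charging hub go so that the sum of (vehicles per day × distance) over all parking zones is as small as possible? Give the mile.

For a sum of weighted absolute distances on a line, the optimum is the weighted median (not the mean). Total weight W = 113; half-weight = 56.5.
Sort by position and accumulate weight:
  mile 44 (P, w=3) → cum 3
  mile 48 (Q, w=40) → cum 43
  mile 88 (R, w=40) → cum 83  ≥ 56.5 → median here
  mile 91 (S, w=30) → cum 113
Optimal location: mile 88.

x = 88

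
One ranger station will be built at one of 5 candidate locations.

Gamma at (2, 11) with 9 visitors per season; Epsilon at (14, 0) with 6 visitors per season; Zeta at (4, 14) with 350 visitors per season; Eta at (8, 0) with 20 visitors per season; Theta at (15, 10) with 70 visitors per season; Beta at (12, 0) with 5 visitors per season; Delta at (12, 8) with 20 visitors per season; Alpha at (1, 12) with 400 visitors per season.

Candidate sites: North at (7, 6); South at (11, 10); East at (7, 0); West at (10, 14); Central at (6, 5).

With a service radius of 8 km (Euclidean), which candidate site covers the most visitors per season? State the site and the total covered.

Coverage radius r = 8 km; a point is covered iff (Δx)²+(Δy)² ≤ 8² = 64.
  North (7, 6): covers {Gamma, Eta, Beta, Delta} → 54
  South (11, 10): covers {Theta, Delta} → 90
  East (7, 0): covers {Epsilon, Eta, Beta} → 31
  West (10, 14): covers {Zeta, Theta, Delta} → 440
  Central (6, 5): covers {Gamma, Eta, Beta, Delta} → 54
Maximum coverage at West: 440 visitors per season.

West, covering 440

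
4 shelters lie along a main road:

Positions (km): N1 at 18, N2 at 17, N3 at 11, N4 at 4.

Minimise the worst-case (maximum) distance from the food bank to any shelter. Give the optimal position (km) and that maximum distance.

The 1-center on a line is the midpoint of the two extreme points: leftmost at 4, rightmost at 18.
Optimal location = (4 + 18)/2 = 11; maximum distance = (18 − 4)/2 = 7.

location 11, max distance 7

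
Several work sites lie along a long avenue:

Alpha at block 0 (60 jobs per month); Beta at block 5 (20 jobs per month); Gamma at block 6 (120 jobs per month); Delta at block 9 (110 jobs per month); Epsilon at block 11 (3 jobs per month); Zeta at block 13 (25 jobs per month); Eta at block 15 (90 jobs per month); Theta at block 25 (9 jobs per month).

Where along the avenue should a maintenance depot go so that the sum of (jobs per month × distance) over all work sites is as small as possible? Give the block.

For a sum of weighted absolute distances on a line, the optimum is the weighted median (not the mean). Total weight W = 437; half-weight = 218.5.
Sort by position and accumulate weight:
  block 0 (Alpha, w=60) → cum 60
  block 5 (Beta, w=20) → cum 80
  block 6 (Gamma, w=120) → cum 200
  block 9 (Delta, w=110) → cum 310  ≥ 218.5 → median here
  block 11 (Epsilon, w=3) → cum 313
  block 13 (Zeta, w=25) → cum 338
  block 15 (Eta, w=90) → cum 428
  block 25 (Theta, w=9) → cum 437
Optimal location: block 9.

x = 9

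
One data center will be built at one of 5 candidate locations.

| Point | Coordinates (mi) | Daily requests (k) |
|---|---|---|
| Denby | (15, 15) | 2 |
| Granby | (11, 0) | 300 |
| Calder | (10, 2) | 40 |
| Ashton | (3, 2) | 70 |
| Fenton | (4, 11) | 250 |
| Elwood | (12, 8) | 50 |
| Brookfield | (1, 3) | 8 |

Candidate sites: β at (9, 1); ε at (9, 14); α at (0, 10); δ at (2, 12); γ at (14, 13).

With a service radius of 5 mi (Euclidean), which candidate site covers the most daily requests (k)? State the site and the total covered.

Coverage radius r = 5 mi; a point is covered iff (Δx)²+(Δy)² ≤ 5² = 25.
  β (9, 1): covers {Granby, Calder} → 340
  ε (9, 14): covers {none} → 0
  α (0, 10): covers {Fenton} → 250
  δ (2, 12): covers {Fenton} → 250
  γ (14, 13): covers {Denby} → 2
Maximum coverage at β: 340 daily requests (k).

β, covering 340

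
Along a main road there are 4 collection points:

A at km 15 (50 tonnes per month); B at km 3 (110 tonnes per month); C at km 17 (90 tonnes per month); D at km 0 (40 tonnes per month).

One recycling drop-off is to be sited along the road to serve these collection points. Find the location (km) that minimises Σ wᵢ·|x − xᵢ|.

x = 3

For a sum of weighted absolute distances on a line, the optimum is the weighted median (not the mean). Total weight W = 290; half-weight = 145.
Sort by position and accumulate weight:
  km 0 (D, w=40) → cum 40
  km 3 (B, w=110) → cum 150  ≥ 145 → median here
  km 15 (A, w=50) → cum 200
  km 17 (C, w=90) → cum 290
Optimal location: km 3.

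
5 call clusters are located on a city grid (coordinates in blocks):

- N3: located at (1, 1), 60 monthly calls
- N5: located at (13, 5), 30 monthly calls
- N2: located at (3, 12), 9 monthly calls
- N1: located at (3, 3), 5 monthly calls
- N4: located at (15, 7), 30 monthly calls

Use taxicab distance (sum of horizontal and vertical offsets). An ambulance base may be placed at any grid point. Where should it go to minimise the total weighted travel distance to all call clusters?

(3, 5)

Manhattan distance separates: Σwᵢ(|x−xᵢ|+|y−yᵢ|) = Σwᵢ|x−xᵢ| + Σwᵢ|y−yᵢ|, so x and y are optimised independently as 1-D weighted medians.
Total weight W = 134; half = 67.
x-coordinate, sorted with cumulative weight:
  x=1 (N3, w=60) cum 60
  x=3 (N2, w=9) cum 69  ← median
  x=3 (N1, w=5) cum 74
  x=13 (N5, w=30) cum 104
  x=15 (N4, w=30) cum 134
⇒ x* = 3
y-coordinate, sorted with cumulative weight:
  y=1 (N3, w=60) cum 60
  y=3 (N1, w=5) cum 65
  y=5 (N5, w=30) cum 95  ← median
  y=7 (N4, w=30) cum 125
  y=12 (N2, w=9) cum 134
⇒ y* = 5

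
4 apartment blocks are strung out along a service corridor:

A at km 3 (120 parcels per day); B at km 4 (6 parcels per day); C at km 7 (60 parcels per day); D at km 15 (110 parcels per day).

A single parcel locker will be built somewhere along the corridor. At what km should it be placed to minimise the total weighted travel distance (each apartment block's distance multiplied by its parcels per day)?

For a sum of weighted absolute distances on a line, the optimum is the weighted median (not the mean). Total weight W = 296; half-weight = 148.
Sort by position and accumulate weight:
  km 3 (A, w=120) → cum 120
  km 4 (B, w=6) → cum 126
  km 7 (C, w=60) → cum 186  ≥ 148 → median here
  km 15 (D, w=110) → cum 296
Optimal location: km 7.

x = 7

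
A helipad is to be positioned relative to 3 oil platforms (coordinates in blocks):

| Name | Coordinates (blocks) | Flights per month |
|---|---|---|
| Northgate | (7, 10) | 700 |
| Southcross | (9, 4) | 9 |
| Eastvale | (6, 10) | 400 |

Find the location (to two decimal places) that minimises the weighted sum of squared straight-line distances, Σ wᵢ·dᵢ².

(6.66, 9.95)

The minimiser of Σwᵢ‖p−pᵢ‖² is the weighted centroid p* = (Σwᵢpᵢ)/(Σwᵢ).
Σwᵢ = 1109.
Σwᵢxᵢ = 700·7 + 9·9 + 400·6 = 7381.
Σwᵢyᵢ = 700·10 + 9·4 + 400·10 = 11036.
x* = 7381/1109 = 6.66, y* = 11036/1109 = 9.95.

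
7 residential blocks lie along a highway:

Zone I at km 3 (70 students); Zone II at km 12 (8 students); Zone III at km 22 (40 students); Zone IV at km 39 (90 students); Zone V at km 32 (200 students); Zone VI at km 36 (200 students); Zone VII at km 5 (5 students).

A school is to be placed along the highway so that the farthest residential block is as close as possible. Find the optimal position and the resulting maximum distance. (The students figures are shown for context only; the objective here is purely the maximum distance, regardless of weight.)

The 1-center on a line is the midpoint of the two extreme points: leftmost at 3, rightmost at 39.
Optimal location = (3 + 39)/2 = 21; maximum distance = (39 − 3)/2 = 18.

location 21, max distance 18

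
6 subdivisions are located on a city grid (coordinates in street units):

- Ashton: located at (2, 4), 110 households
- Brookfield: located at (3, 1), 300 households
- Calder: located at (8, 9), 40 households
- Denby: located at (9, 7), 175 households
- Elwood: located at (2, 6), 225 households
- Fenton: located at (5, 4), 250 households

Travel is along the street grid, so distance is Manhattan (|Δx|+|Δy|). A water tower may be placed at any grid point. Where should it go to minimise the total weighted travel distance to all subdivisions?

Manhattan distance separates: Σwᵢ(|x−xᵢ|+|y−yᵢ|) = Σwᵢ|x−xᵢ| + Σwᵢ|y−yᵢ|, so x and y are optimised independently as 1-D weighted medians.
Total weight W = 1100; half = 550.
x-coordinate, sorted with cumulative weight:
  x=2 (Ashton, w=110) cum 110
  x=2 (Elwood, w=225) cum 335
  x=3 (Brookfield, w=300) cum 635  ← median
  x=5 (Fenton, w=250) cum 885
  x=8 (Calder, w=40) cum 925
  x=9 (Denby, w=175) cum 1100
⇒ x* = 3
y-coordinate, sorted with cumulative weight:
  y=1 (Brookfield, w=300) cum 300
  y=4 (Ashton, w=110) cum 410
  y=4 (Fenton, w=250) cum 660  ← median
  y=6 (Elwood, w=225) cum 885
  y=7 (Denby, w=175) cum 1060
  y=9 (Calder, w=40) cum 1100
⇒ y* = 4

(3, 4)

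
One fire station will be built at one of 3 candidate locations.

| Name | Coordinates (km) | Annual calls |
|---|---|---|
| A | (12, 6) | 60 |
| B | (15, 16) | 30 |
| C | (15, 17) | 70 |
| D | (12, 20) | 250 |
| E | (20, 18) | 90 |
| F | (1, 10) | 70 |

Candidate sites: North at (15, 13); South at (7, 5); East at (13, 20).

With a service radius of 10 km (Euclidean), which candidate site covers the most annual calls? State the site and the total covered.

Coverage radius r = 10 km; a point is covered iff (Δx)²+(Δy)² ≤ 10² = 100.
  North (15, 13): covers {A, B, C, D, E} → 500
  South (7, 5): covers {A, F} → 130
  East (13, 20): covers {B, C, D, E} → 440
Maximum coverage at North: 500 annual calls.

North, covering 500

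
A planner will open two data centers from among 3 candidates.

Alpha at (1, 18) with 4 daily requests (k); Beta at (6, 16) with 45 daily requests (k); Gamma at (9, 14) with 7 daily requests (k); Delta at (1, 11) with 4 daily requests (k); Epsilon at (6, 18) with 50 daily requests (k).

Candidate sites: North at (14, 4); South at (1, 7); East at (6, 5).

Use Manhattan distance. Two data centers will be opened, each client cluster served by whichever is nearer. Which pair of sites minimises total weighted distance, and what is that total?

Evaluate every pair (each demand assigned to the nearer of the two):
  {South, East}: total = 1289
  {North, East}: total = 1345
  {North, South}: total = 1595
Best pair: {South, East} with total 1289.

{South, East}, total 1289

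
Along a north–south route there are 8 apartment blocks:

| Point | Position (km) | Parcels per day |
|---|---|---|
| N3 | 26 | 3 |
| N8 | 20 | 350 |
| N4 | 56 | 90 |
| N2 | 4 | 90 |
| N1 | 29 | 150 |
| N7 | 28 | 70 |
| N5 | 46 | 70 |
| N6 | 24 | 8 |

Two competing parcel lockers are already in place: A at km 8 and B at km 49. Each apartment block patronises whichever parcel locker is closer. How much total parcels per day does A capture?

521

The indifferent point is the midpoint (8+49)/2 = 28.5; apartment blocks left of it (closer to A at 8) go to A, those right go to B.
  N2 at 4 (w=90) → A
  N8 at 20 (w=350) → A
  N6 at 24 (w=8) → A
  N3 at 26 (w=3) → A
  N7 at 28 (w=70) → A
  N1 at 29 (w=150) → B
  N5 at 46 (w=70) → B
  N4 at 56 (w=90) → B
A captures 521; B captures 310.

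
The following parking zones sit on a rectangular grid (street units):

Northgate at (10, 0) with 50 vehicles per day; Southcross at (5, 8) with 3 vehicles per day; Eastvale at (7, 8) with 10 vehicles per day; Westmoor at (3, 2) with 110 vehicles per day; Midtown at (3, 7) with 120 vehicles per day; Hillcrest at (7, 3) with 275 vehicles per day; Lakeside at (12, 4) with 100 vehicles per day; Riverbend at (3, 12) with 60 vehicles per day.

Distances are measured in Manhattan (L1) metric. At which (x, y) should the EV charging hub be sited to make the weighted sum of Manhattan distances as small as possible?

Manhattan distance separates: Σwᵢ(|x−xᵢ|+|y−yᵢ|) = Σwᵢ|x−xᵢ| + Σwᵢ|y−yᵢ|, so x and y are optimised independently as 1-D weighted medians.
Total weight W = 728; half = 364.
x-coordinate, sorted with cumulative weight:
  x=3 (Westmoor, w=110) cum 110
  x=3 (Midtown, w=120) cum 230
  x=3 (Riverbend, w=60) cum 290
  x=5 (Southcross, w=3) cum 293
  x=7 (Eastvale, w=10) cum 303
  x=7 (Hillcrest, w=275) cum 578  ← median
  x=10 (Northgate, w=50) cum 628
  x=12 (Lakeside, w=100) cum 728
⇒ x* = 7
y-coordinate, sorted with cumulative weight:
  y=0 (Northgate, w=50) cum 50
  y=2 (Westmoor, w=110) cum 160
  y=3 (Hillcrest, w=275) cum 435  ← median
  y=4 (Lakeside, w=100) cum 535
  y=7 (Midtown, w=120) cum 655
  y=8 (Southcross, w=3) cum 658
  y=8 (Eastvale, w=10) cum 668
  y=12 (Riverbend, w=60) cum 728
⇒ y* = 3

(7, 3)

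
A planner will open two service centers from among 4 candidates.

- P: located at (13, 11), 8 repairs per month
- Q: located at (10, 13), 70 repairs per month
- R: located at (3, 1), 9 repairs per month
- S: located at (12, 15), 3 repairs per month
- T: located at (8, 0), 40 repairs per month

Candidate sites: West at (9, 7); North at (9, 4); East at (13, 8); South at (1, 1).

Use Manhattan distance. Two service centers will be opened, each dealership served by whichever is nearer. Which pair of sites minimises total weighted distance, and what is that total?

{West, North}, total 868

Evaluate every pair (each demand assigned to the nearer of the two):
  {West, North}: total = 868
  {North, East}: total = 889
  {West, South}: total = 925
  {East, South}: total = 946
  {West, East}: total = 966
  {North, South}: total = 1048
Best pair: {West, North} with total 868.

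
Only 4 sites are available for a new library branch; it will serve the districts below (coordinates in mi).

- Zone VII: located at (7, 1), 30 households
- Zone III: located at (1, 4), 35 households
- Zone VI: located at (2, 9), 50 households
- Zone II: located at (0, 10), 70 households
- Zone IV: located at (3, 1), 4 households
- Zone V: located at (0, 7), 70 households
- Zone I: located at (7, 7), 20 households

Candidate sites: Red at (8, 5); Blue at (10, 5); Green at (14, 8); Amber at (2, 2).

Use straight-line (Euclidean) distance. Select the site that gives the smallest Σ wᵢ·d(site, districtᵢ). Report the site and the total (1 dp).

Amber, total 1682.5 mi

Total weighted distance at each candidate:
  Red (8, 5): total = 2039.7
  Blue (10, 5): total = 2515.0
  Green (14, 8): total = 3541.1
  Amber (2, 2): total = 1682.5
Minimum is at Amber with total 1682.5 mi.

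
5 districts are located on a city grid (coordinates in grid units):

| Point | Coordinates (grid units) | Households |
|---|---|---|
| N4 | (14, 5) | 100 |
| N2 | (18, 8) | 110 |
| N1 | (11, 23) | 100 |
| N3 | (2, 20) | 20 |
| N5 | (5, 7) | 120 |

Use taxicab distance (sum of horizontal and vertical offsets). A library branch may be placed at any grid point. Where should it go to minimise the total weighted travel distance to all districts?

Manhattan distance separates: Σwᵢ(|x−xᵢ|+|y−yᵢ|) = Σwᵢ|x−xᵢ| + Σwᵢ|y−yᵢ|, so x and y are optimised independently as 1-D weighted medians.
Total weight W = 450; half = 225.
x-coordinate, sorted with cumulative weight:
  x=2 (N3, w=20) cum 20
  x=5 (N5, w=120) cum 140
  x=11 (N1, w=100) cum 240  ← median
  x=14 (N4, w=100) cum 340
  x=18 (N2, w=110) cum 450
⇒ x* = 11
y-coordinate, sorted with cumulative weight:
  y=5 (N4, w=100) cum 100
  y=7 (N5, w=120) cum 220
  y=8 (N2, w=110) cum 330  ← median
  y=20 (N3, w=20) cum 350
  y=23 (N1, w=100) cum 450
⇒ y* = 8

(11, 8)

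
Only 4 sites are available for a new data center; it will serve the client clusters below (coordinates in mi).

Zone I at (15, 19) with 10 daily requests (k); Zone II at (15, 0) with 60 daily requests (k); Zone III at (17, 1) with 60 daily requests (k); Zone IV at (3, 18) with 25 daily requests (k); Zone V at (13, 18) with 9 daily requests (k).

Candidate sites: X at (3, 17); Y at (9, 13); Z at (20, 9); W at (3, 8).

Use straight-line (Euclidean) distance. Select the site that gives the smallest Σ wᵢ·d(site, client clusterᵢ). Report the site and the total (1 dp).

Z, total 1825.7 mi

Total weighted distance at each candidate:
  X (3, 17): total = 2761.2
  Y (9, 13): total = 2062.1
  Z (20, 9): total = 1825.7
  W (3, 8): total = 2344.5
Minimum is at Z with total 1825.7 mi.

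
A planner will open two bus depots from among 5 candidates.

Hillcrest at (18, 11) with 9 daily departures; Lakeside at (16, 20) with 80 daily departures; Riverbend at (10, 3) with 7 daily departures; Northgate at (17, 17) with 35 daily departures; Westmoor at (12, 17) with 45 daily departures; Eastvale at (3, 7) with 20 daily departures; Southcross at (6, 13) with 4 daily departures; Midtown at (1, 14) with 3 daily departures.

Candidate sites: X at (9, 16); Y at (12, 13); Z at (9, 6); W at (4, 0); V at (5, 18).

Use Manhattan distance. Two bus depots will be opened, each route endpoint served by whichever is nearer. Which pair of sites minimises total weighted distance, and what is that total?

{Y, Z}, total 1675

Evaluate every pair (each demand assigned to the nearer of the two):
  {Y, Z}: total = 1675
  {X, Z}: total = 1723
  {Y, W}: total = 1730
  {X, W}: total = 1778
  {Y, V}: total = 1839
  {X, Y}: total = 1885
  {X, V}: total = 1907
  {Z, V}: total = 2197
  {W, V}: total = 2306
  {Z, W}: total = 3357
Best pair: {Y, Z} with total 1675.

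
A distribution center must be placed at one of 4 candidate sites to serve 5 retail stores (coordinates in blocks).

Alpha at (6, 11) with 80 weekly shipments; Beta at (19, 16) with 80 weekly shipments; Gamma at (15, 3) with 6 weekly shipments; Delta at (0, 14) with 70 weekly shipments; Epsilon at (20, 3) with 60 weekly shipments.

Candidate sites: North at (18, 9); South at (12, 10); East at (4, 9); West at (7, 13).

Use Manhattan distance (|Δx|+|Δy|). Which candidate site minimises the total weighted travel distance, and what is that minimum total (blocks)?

Total weighted distance at each candidate:
  North (18, 9): total = 3904
  South (12, 10): total = 3680
  East (4, 9): total = 4132
  West (7, 13): total = 3488
Minimum is at West with total 3488 blocks.

West, total 3488 blocks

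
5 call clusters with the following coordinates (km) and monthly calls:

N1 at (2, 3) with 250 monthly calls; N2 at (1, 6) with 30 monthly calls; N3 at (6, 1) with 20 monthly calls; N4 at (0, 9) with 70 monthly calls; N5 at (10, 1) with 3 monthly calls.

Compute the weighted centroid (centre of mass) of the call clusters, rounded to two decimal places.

The minimiser of Σwᵢ‖p−pᵢ‖² is the weighted centroid p* = (Σwᵢpᵢ)/(Σwᵢ).
Σwᵢ = 373.
Σwᵢxᵢ = 250·2 + 30·1 + 20·6 + 70·0 + 3·10 = 680.
Σwᵢyᵢ = 250·3 + 30·6 + 20·1 + 70·9 + 3·1 = 1583.
x* = 680/373 = 1.82, y* = 1583/373 = 4.24.

(1.82, 4.24)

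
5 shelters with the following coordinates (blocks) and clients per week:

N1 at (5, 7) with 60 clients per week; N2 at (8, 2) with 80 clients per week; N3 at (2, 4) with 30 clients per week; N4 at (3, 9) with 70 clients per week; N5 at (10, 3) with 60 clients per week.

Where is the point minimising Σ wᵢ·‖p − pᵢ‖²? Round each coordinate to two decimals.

(6.03, 5.03)

The minimiser of Σwᵢ‖p−pᵢ‖² is the weighted centroid p* = (Σwᵢpᵢ)/(Σwᵢ).
Σwᵢ = 300.
Σwᵢxᵢ = 60·5 + 80·8 + 30·2 + 70·3 + 60·10 = 1810.
Σwᵢyᵢ = 60·7 + 80·2 + 30·4 + 70·9 + 60·3 = 1510.
x* = 1810/300 = 6.03, y* = 1510/300 = 5.03.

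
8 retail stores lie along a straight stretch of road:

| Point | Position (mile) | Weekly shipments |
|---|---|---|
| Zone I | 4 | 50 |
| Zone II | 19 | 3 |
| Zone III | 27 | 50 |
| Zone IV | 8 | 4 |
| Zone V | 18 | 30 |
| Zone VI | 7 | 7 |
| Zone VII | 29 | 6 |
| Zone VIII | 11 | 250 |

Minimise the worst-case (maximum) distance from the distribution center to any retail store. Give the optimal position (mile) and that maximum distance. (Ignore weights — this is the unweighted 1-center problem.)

location 16.5, max distance 12.5

The 1-center on a line is the midpoint of the two extreme points: leftmost at 4, rightmost at 29.
Optimal location = (4 + 29)/2 = 16.5; maximum distance = (29 − 4)/2 = 12.5.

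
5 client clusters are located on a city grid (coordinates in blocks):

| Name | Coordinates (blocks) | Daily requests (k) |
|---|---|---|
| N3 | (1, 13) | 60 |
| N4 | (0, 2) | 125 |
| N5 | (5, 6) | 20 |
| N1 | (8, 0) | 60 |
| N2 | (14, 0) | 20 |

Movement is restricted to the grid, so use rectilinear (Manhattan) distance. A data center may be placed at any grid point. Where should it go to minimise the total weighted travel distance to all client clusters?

(1, 2)

Manhattan distance separates: Σwᵢ(|x−xᵢ|+|y−yᵢ|) = Σwᵢ|x−xᵢ| + Σwᵢ|y−yᵢ|, so x and y are optimised independently as 1-D weighted medians.
Total weight W = 285; half = 142.5.
x-coordinate, sorted with cumulative weight:
  x=0 (N4, w=125) cum 125
  x=1 (N3, w=60) cum 185  ← median
  x=5 (N5, w=20) cum 205
  x=8 (N1, w=60) cum 265
  x=14 (N2, w=20) cum 285
⇒ x* = 1
y-coordinate, sorted with cumulative weight:
  y=0 (N1, w=60) cum 60
  y=0 (N2, w=20) cum 80
  y=2 (N4, w=125) cum 205  ← median
  y=6 (N5, w=20) cum 225
  y=13 (N3, w=60) cum 285
⇒ y* = 2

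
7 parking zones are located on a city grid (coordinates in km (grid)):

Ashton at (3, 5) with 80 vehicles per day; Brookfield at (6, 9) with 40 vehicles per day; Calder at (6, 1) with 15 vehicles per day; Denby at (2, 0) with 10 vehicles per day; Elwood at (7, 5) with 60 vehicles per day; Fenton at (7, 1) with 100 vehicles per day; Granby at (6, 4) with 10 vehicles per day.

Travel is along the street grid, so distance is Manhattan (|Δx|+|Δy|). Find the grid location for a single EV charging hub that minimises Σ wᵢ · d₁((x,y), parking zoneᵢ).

Manhattan distance separates: Σwᵢ(|x−xᵢ|+|y−yᵢ|) = Σwᵢ|x−xᵢ| + Σwᵢ|y−yᵢ|, so x and y are optimised independently as 1-D weighted medians.
Total weight W = 315; half = 157.5.
x-coordinate, sorted with cumulative weight:
  x=2 (Denby, w=10) cum 10
  x=3 (Ashton, w=80) cum 90
  x=6 (Brookfield, w=40) cum 130
  x=6 (Calder, w=15) cum 145
  x=6 (Granby, w=10) cum 155
  x=7 (Elwood, w=60) cum 215  ← median
  x=7 (Fenton, w=100) cum 315
⇒ x* = 7
y-coordinate, sorted with cumulative weight:
  y=0 (Denby, w=10) cum 10
  y=1 (Calder, w=15) cum 25
  y=1 (Fenton, w=100) cum 125
  y=4 (Granby, w=10) cum 135
  y=5 (Ashton, w=80) cum 215  ← median
  y=5 (Elwood, w=60) cum 275
  y=9 (Brookfield, w=40) cum 315
⇒ y* = 5

(7, 5)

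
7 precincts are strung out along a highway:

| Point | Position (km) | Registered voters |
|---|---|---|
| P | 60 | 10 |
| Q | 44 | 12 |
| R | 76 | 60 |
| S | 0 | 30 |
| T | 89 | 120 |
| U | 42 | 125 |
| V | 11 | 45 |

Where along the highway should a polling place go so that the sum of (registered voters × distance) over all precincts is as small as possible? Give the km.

For a sum of weighted absolute distances on a line, the optimum is the weighted median (not the mean). Total weight W = 402; half-weight = 201.
Sort by position and accumulate weight:
  km 0 (S, w=30) → cum 30
  km 11 (V, w=45) → cum 75
  km 42 (U, w=125) → cum 200
  km 44 (Q, w=12) → cum 212  ≥ 201 → median here
  km 60 (P, w=10) → cum 222
  km 76 (R, w=60) → cum 282
  km 89 (T, w=120) → cum 402
Optimal location: km 44.

x = 44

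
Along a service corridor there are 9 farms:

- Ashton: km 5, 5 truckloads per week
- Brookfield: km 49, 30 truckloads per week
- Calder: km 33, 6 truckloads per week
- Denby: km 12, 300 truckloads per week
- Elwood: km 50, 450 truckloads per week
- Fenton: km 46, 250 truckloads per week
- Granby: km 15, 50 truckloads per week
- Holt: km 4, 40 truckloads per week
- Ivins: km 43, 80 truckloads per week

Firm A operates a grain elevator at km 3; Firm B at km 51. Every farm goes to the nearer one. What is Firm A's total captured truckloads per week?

The indifferent point is the midpoint (3+51)/2 = 27; farms left of it (closer to Firm A at 3) go to Firm A, those right go to Firm B.
  Holt at 4 (w=40) → Firm A
  Ashton at 5 (w=5) → Firm A
  Denby at 12 (w=300) → Firm A
  Granby at 15 (w=50) → Firm A
  Calder at 33 (w=6) → Firm B
  Ivins at 43 (w=80) → Firm B
  Fenton at 46 (w=250) → Firm B
  Brookfield at 49 (w=30) → Firm B
  Elwood at 50 (w=450) → Firm B
Firm A captures 395; Firm B captures 816.

395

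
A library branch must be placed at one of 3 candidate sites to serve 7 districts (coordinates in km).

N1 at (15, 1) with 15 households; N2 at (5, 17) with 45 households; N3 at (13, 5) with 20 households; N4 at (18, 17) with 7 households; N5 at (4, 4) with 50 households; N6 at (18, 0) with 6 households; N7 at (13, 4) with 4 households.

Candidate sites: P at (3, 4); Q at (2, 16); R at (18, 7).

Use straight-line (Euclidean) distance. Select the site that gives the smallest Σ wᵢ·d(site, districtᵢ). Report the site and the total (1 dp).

Total weighted distance at each candidate:
  P (3, 4): total = 1300.5
  Q (2, 16): total = 1672.5
  R (18, 7): total = 1797.6
Minimum is at P with total 1300.5 km.

P, total 1300.5 km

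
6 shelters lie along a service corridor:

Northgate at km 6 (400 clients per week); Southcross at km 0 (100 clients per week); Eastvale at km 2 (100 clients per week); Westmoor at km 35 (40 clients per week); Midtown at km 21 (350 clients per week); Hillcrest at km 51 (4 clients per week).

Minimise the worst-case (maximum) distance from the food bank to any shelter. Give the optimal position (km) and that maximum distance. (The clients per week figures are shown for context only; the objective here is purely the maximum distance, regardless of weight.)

location 25.5, max distance 25.5

The 1-center on a line is the midpoint of the two extreme points: leftmost at 0, rightmost at 51.
Optimal location = (0 + 51)/2 = 25.5; maximum distance = (51 − 0)/2 = 25.5.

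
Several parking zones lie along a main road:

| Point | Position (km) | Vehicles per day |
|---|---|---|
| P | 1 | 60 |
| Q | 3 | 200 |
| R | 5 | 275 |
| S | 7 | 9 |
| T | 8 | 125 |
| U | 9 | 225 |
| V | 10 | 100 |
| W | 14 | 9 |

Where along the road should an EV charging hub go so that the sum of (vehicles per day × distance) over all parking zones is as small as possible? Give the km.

x = 5

For a sum of weighted absolute distances on a line, the optimum is the weighted median (not the mean). Total weight W = 1003; half-weight = 501.5.
Sort by position and accumulate weight:
  km 1 (P, w=60) → cum 60
  km 3 (Q, w=200) → cum 260
  km 5 (R, w=275) → cum 535  ≥ 501.5 → median here
  km 7 (S, w=9) → cum 544
  km 8 (T, w=125) → cum 669
  km 9 (U, w=225) → cum 894
  km 10 (V, w=100) → cum 994
  km 14 (W, w=9) → cum 1003
Optimal location: km 5.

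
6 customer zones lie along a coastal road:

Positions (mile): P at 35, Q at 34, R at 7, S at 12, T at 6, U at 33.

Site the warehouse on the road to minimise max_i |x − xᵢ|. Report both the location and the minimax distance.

The 1-center on a line is the midpoint of the two extreme points: leftmost at 6, rightmost at 35.
Optimal location = (6 + 35)/2 = 20.5; maximum distance = (35 − 6)/2 = 14.5.

location 20.5, max distance 14.5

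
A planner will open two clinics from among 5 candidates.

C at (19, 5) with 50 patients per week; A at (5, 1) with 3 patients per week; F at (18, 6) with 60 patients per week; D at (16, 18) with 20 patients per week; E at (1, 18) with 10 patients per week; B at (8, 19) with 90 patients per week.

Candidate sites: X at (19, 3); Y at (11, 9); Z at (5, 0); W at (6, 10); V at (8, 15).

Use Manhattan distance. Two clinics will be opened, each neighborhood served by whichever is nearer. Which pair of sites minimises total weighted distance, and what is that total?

{X, V}, total 1068

Evaluate every pair (each demand assigned to the nearer of the two):
  {X, V}: total = 1068
  {X, W}: total = 1850
  {Y, V}: total = 1922
  {X, Y}: total = 2022
  {W, V}: total = 2570
  {Y, W}: total = 2630
  {Z, V}: total = 2773
  {Y, Z}: total = 2843
  {X, Z}: total = 2903
  {Z, W}: total = 3343
Best pair: {X, V} with total 1068.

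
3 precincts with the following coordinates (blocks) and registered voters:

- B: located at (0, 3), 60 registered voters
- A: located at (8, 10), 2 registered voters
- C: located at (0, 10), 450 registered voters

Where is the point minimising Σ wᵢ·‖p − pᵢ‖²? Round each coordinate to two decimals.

The minimiser of Σwᵢ‖p−pᵢ‖² is the weighted centroid p* = (Σwᵢpᵢ)/(Σwᵢ).
Σwᵢ = 512.
Σwᵢxᵢ = 60·0 + 2·8 + 450·0 = 16.
Σwᵢyᵢ = 60·3 + 2·10 + 450·10 = 4700.
x* = 16/512 = 0.03, y* = 4700/512 = 9.18.

(0.03, 9.18)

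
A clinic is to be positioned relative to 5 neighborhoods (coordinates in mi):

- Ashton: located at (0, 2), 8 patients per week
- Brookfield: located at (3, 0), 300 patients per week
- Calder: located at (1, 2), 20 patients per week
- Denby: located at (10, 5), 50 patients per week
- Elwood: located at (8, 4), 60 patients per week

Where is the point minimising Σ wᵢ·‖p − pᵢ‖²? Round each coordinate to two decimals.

The minimiser of Σwᵢ‖p−pᵢ‖² is the weighted centroid p* = (Σwᵢpᵢ)/(Σwᵢ).
Σwᵢ = 438.
Σwᵢxᵢ = 8·0 + 300·3 + 20·1 + 50·10 + 60·8 = 1900.
Σwᵢyᵢ = 8·2 + 300·0 + 20·2 + 50·5 + 60·4 = 546.
x* = 1900/438 = 4.34, y* = 546/438 = 1.25.

(4.34, 1.25)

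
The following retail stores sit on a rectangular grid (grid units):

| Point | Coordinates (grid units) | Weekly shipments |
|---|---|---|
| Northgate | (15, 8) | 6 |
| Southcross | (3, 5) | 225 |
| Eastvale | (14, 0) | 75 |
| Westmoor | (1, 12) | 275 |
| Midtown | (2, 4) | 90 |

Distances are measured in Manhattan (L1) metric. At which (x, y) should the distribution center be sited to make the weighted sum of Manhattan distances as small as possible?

(2, 5)

Manhattan distance separates: Σwᵢ(|x−xᵢ|+|y−yᵢ|) = Σwᵢ|x−xᵢ| + Σwᵢ|y−yᵢ|, so x and y are optimised independently as 1-D weighted medians.
Total weight W = 671; half = 335.5.
x-coordinate, sorted with cumulative weight:
  x=1 (Westmoor, w=275) cum 275
  x=2 (Midtown, w=90) cum 365  ← median
  x=3 (Southcross, w=225) cum 590
  x=14 (Eastvale, w=75) cum 665
  x=15 (Northgate, w=6) cum 671
⇒ x* = 2
y-coordinate, sorted with cumulative weight:
  y=0 (Eastvale, w=75) cum 75
  y=4 (Midtown, w=90) cum 165
  y=5 (Southcross, w=225) cum 390  ← median
  y=8 (Northgate, w=6) cum 396
  y=12 (Westmoor, w=275) cum 671
⇒ y* = 5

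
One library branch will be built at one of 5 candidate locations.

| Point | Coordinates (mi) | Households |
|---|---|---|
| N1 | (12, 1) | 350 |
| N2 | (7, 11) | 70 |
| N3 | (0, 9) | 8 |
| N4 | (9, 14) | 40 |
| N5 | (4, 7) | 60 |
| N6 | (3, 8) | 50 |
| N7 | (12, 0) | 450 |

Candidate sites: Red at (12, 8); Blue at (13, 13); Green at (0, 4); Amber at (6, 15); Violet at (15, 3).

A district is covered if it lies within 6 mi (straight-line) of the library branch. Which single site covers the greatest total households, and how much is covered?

Violet, covering 800

Coverage radius r = 6 mi; a point is covered iff (Δx)²+(Δy)² ≤ 6² = 36.
  Red (12, 8): covers {N2} → 70
  Blue (13, 13): covers {N4} → 40
  Green (0, 4): covers {N3, N5, N6} → 118
  Amber (6, 15): covers {N2, N4} → 110
  Violet (15, 3): covers {N1, N7} → 800
Maximum coverage at Violet: 800 households.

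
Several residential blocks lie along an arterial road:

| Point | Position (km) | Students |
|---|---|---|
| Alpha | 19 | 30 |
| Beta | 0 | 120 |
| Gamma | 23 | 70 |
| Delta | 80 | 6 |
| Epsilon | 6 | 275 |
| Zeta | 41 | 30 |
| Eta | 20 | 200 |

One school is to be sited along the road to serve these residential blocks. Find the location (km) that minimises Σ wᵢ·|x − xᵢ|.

For a sum of weighted absolute distances on a line, the optimum is the weighted median (not the mean). Total weight W = 731; half-weight = 365.5.
Sort by position and accumulate weight:
  km 0 (Beta, w=120) → cum 120
  km 6 (Epsilon, w=275) → cum 395  ≥ 365.5 → median here
  km 19 (Alpha, w=30) → cum 425
  km 20 (Eta, w=200) → cum 625
  km 23 (Gamma, w=70) → cum 695
  km 41 (Zeta, w=30) → cum 725
  km 80 (Delta, w=6) → cum 731
Optimal location: km 6.

x = 6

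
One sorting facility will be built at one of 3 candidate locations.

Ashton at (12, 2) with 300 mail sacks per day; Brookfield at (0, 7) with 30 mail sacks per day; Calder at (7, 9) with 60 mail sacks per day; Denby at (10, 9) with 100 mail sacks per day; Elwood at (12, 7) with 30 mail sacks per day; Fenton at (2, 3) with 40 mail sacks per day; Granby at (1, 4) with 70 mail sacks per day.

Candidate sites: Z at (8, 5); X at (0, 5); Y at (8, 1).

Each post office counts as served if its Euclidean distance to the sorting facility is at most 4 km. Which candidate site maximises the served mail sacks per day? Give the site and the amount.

Coverage radius r = 4 km; a point is covered iff (Δx)²+(Δy)² ≤ 4² = 16.
  Z (8, 5): covers {none} → 0
  X (0, 5): covers {Brookfield, Fenton, Granby} → 140
  Y (8, 1): covers {none} → 0
Maximum coverage at X: 140 mail sacks per day.

X, covering 140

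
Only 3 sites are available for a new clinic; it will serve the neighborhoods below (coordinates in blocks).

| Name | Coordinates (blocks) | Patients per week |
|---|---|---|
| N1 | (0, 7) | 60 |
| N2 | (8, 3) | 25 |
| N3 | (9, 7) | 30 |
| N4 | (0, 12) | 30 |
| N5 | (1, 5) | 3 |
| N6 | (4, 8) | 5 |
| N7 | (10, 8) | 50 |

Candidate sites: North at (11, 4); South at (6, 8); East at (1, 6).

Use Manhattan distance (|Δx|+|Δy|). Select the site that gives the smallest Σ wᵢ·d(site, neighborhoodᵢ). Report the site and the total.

Total weighted distance at each candidate:
  North (11, 4): total = 1998
  South (6, 8): total = 1249
  East (1, 6): total = 1428
Minimum is at South with total 1249 blocks.

South, total 1249 blocks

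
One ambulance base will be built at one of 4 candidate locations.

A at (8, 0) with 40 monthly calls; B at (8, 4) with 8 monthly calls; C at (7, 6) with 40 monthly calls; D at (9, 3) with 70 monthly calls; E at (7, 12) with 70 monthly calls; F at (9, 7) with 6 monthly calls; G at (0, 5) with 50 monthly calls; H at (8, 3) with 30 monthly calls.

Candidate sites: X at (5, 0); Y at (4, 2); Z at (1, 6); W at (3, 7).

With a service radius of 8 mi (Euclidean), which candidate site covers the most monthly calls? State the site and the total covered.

Coverage radius r = 8 mi; a point is covered iff (Δx)²+(Δy)² ≤ 8² = 64.
  X (5, 0): covers {A, B, C, D, G, H} → 238
  Y (4, 2): covers {A, B, C, D, F, G, H} → 244
  Z (1, 6): covers {B, C, G, H} → 128
  W (3, 7): covers {B, C, D, E, F, G, H} → 274
Maximum coverage at W: 274 monthly calls.

W, covering 274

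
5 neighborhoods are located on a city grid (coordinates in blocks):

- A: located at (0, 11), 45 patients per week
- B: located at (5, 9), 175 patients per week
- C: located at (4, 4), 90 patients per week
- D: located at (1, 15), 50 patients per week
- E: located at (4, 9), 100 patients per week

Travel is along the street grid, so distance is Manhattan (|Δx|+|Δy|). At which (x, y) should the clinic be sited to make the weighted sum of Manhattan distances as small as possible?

Manhattan distance separates: Σwᵢ(|x−xᵢ|+|y−yᵢ|) = Σwᵢ|x−xᵢ| + Σwᵢ|y−yᵢ|, so x and y are optimised independently as 1-D weighted medians.
Total weight W = 460; half = 230.
x-coordinate, sorted with cumulative weight:
  x=0 (A, w=45) cum 45
  x=1 (D, w=50) cum 95
  x=4 (C, w=90) cum 185
  x=4 (E, w=100) cum 285  ← median
  x=5 (B, w=175) cum 460
⇒ x* = 4
y-coordinate, sorted with cumulative weight:
  y=4 (C, w=90) cum 90
  y=9 (B, w=175) cum 265  ← median
  y=9 (E, w=100) cum 365
  y=11 (A, w=45) cum 410
  y=15 (D, w=50) cum 460
⇒ y* = 9

(4, 9)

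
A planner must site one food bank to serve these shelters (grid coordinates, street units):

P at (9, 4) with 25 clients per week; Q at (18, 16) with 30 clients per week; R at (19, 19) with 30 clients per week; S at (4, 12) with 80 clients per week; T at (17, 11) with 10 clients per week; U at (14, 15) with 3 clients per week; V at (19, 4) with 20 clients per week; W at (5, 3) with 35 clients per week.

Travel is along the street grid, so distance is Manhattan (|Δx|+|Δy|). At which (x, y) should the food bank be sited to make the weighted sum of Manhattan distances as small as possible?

(9, 12)

Manhattan distance separates: Σwᵢ(|x−xᵢ|+|y−yᵢ|) = Σwᵢ|x−xᵢ| + Σwᵢ|y−yᵢ|, so x and y are optimised independently as 1-D weighted medians.
Total weight W = 233; half = 116.5.
x-coordinate, sorted with cumulative weight:
  x=4 (S, w=80) cum 80
  x=5 (W, w=35) cum 115
  x=9 (P, w=25) cum 140  ← median
  x=14 (U, w=3) cum 143
  x=17 (T, w=10) cum 153
  x=18 (Q, w=30) cum 183
  x=19 (R, w=30) cum 213
  x=19 (V, w=20) cum 233
⇒ x* = 9
y-coordinate, sorted with cumulative weight:
  y=3 (W, w=35) cum 35
  y=4 (P, w=25) cum 60
  y=4 (V, w=20) cum 80
  y=11 (T, w=10) cum 90
  y=12 (S, w=80) cum 170  ← median
  y=15 (U, w=3) cum 173
  y=16 (Q, w=30) cum 203
  y=19 (R, w=30) cum 233
⇒ y* = 12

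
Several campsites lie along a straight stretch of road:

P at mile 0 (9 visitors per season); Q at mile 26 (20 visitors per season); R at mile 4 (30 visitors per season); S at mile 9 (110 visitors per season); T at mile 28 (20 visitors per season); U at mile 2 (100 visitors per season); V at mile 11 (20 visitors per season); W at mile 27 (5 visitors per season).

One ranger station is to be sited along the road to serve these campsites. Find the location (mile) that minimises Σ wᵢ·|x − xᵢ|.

x = 9

For a sum of weighted absolute distances on a line, the optimum is the weighted median (not the mean). Total weight W = 314; half-weight = 157.
Sort by position and accumulate weight:
  mile 0 (P, w=9) → cum 9
  mile 2 (U, w=100) → cum 109
  mile 4 (R, w=30) → cum 139
  mile 9 (S, w=110) → cum 249  ≥ 157 → median here
  mile 11 (V, w=20) → cum 269
  mile 26 (Q, w=20) → cum 289
  mile 27 (W, w=5) → cum 294
  mile 28 (T, w=20) → cum 314
Optimal location: mile 9.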